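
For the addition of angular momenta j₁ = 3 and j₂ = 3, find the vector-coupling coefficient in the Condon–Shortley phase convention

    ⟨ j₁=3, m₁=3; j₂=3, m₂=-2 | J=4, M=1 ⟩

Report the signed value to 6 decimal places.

√[9·2!4!4!/11! · 6!0!1!5!5!3!] = √(1244160/77)
  +(−1)^0/∏(0,2,0,1,4,3)! = 1/288  (running 1/288)
⟨..|..⟩ = √(1244160/77)·(1/288) = +0.441367

+√(15/77) = +0.441367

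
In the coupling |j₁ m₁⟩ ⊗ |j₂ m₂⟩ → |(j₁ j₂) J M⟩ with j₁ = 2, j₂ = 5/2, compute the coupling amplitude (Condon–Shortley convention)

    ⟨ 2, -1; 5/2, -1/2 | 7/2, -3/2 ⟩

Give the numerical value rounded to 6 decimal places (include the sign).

triangle: 1!*3!*4!/9! = 144/362880
(j±m)!: 1!*3!*2!*3!*2!*5! = 17280
prefactor² = (2J+1)*Δ*N² = 384/7
  k=0: +1/(0!*1!*3!*2!*0!*2!) = 1/24
  k=1: −1/(1!*0!*2!*1!*1!*3!) = -1/12
Σ = -1/24  ⇒  CG² = 384/7*(-1/24)² = 2/21
CG = −√(2/21) = -0.308607

−√(2/21) ≈ -0.308607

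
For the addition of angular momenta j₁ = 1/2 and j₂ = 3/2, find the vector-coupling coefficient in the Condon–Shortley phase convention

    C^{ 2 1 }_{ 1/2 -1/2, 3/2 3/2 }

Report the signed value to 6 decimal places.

j₁+j₂−J=0  J+j₁−j₂=1  J−j₁+j₂=3  j₁+j₂+J+1=5
(j₁±m₁, j₂±m₂, J±M) = (0,1,3,0,3,1)
P² = 9
sum k=0..0:
  [0] +1/6 = 1/6
S = 1/6
C² = P²·S² = 1/4 ; C = +0.500000

+0.500000  (= +√(1/4))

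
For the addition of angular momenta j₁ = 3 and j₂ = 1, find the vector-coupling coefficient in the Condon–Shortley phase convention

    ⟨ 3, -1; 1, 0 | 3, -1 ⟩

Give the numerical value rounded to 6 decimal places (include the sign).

−√(1/12) = -0.288675

√[7·1!5!1!/8! · 2!4!1!1!2!4!] = √(48)
  +(−1)^0/∏(0,1,4,1,1,0)! = 1/24  (running 1/24)
  +(−1)^1/∏(1,0,3,0,2,1)! = -1/12  (running -1/24)
⟨..|..⟩ = √(48)·(-1/24) = -0.288675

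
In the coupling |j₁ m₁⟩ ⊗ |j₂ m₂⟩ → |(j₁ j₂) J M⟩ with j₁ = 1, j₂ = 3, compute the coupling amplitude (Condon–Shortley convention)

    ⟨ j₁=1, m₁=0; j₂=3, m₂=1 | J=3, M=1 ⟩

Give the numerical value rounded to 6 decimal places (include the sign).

√[7·1!1!5!/8! · 1!1!4!2!4!2!] = √(48)
  +(−1)^0/∏(0,1,1,4,0,1)! = 1/24  (running 1/24)
  +(−1)^1/∏(1,0,0,3,1,2)! = -1/12  (running -1/24)
⟨..|..⟩ = √(48)·(-1/24) = -0.288675

-0.288675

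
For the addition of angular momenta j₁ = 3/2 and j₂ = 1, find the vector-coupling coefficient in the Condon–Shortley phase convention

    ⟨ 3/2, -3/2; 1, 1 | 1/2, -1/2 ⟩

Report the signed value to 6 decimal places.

triangle: 2!·1!·0!/4! = 2/24
(j±m)!: 0!·3!·2!·0!·0!·1! = 12
prefactor² = (2J+1)·Δ·N² = 2
  k=2: +1/(2!·0!·1!·0!·0!·0!) = 1/2
Σ = 1/2  ⇒  CG² = 2·1/2² = 1/2
CG = +√(1/2) = +0.707107

+0.707107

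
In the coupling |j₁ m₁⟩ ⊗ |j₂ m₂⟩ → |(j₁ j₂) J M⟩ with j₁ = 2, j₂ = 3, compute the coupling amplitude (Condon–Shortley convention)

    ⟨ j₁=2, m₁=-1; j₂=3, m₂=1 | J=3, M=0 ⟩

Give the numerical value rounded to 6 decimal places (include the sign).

+√(1/30) = +0.182574

triangle: 2!*2!*4!/9! = 96/362880
(j±m)!: 1!*3!*4!*2!*3!*3! = 10368
prefactor² = (2J+1)*Δ*N² = 96/5
  k=1: −1/(1!*1!*2!*3!*0!*1!) = -1/12
  k=2: +1/(2!*0!*1!*2!*1!*2!) = 1/8
Σ = 1/24  ⇒  CG² = 96/5*1/24² = 1/30
CG = +√(1/30) = +0.182574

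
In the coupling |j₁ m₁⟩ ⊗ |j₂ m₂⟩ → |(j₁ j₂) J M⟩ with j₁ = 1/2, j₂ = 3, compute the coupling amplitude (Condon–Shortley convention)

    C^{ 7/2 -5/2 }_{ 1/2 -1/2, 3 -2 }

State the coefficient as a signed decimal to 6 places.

+√(6/7) ≈ +0.925820

triangle: 0!*1!*6!/8! = 720/40320
(j±m)!: 0!*1!*1!*5!*1!*6! = 86400
prefactor² = (2J+1)*Δ*N² = 86400/7
  k=0: +1/(0!*0!*1!*1!*0!*5!) = 1/120
Σ = 1/120  ⇒  CG² = 86400/7*1/120² = 6/7
CG = +√(6/7) = +0.925820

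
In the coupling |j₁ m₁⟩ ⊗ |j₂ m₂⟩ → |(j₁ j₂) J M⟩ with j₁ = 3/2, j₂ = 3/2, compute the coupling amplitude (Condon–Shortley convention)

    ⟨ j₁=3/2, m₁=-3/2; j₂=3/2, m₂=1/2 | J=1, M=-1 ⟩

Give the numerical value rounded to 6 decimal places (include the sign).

triangle: 2!·1!·1!/5! = 2/120
(j±m)!: 0!·3!·2!·1!·0!·2! = 24
prefactor² = (2J+1)·Δ·N² = 6/5
  k=2: +1/(2!·0!·1!·0!·0!·1!) = 1/2
Σ = 1/2  ⇒  CG² = 6/5·1/2² = 3/10
CG = +√(3/10) = +0.547723

+√(3/10) = +0.547723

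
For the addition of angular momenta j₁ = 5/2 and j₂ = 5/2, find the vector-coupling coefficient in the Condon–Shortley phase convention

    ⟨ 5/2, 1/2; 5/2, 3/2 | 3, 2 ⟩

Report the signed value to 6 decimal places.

√[7·2!3!3!/9! · 3!2!4!1!5!1!] = √(48)
  +(−1)^1/∏(1,1,1,3,2,0)! = -1/12  (running -1/12)
  +(−1)^2/∏(2,0,0,2,3,1)! = 1/24  (running -1/24)
⟨..|..⟩ = √(48)·(-1/24) = -0.288675

-0.288675  (= −√(1/12))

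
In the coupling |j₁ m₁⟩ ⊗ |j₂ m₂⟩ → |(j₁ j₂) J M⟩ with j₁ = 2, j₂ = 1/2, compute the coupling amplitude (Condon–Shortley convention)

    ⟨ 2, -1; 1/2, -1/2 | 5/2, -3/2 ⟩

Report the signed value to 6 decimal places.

√[6·0!4!1!/6! · 1!3!0!1!1!4!] = √(144/5)
  +(−1)^0/∏(0,0,3,0,1,1)! = 1/6  (running 1/6)
⟨..|..⟩ = √(144/5)·(1/6) = +0.894427

+0.894427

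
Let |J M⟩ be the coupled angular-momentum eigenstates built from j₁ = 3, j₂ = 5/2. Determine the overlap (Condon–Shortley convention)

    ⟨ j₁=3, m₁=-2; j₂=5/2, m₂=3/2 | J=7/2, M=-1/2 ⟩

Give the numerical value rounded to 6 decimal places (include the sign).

triangle: 2!·4!·3!/10! = 288/3628800
(j±m)!: 1!·5!·4!·1!·3!·4! = 414720
prefactor² = (2J+1)·Δ·N² = 9216/35
  k=1: −1/(1!·1!·4!·3!·0!·0!) = -1/144
  k=2: +1/(2!·0!·3!·2!·1!·1!) = 1/24
Σ = 5/144  ⇒  CG² = 9216/35·5/144² = 20/63
CG = +√(20/63) = +0.563436

+√(20/63) = +0.563436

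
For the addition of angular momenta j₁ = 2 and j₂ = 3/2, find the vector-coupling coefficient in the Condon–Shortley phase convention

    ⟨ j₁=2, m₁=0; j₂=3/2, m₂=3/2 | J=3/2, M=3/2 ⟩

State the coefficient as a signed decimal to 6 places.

triangle: 2!×2!×1!/6! = 4/720
(j±m)!: 2!×2!×3!×0!×3!×0! = 144
prefactor² = (2J+1)×Δ×N² = 16/5
  k=2: +1/(2!×0!×0!×1!×2!×0!) = 1/4
Σ = 1/4  ⇒  CG² = 16/5×1/4² = 1/5
CG = +√(1/5) = +0.447214

+0.447214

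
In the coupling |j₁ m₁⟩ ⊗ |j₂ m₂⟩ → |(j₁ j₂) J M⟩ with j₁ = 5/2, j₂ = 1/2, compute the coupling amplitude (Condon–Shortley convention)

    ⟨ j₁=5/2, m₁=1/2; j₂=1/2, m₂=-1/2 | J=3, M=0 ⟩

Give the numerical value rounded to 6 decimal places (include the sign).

+0.707107  (= +√(1/2))

triangle: 0!*5!*1!/7! = 120/5040
(j±m)!: 3!*2!*0!*1!*3!*3! = 432
prefactor² = (2J+1)*Δ*N² = 72
  k=0: +1/(0!*0!*2!*0!*3!*1!) = 1/12
Σ = 1/12  ⇒  CG² = 72*1/12² = 1/2
CG = +√(1/2) = +0.707107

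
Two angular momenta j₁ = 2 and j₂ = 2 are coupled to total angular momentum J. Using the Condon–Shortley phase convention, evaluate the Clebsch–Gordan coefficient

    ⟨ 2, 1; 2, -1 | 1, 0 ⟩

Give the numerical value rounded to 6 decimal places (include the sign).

j₁+j₂−J=3  J+j₁−j₂=1  J−j₁+j₂=1  j₁+j₂+J+1=6
(j₁±m₁, j₂±m₂, J±M) = (3,1,1,3,1,1)
P² = 9/10
sum k=0..1:
  [0] +1/6 = 1/6
  [1] −1/2 = -1/2
S = -1/3
C² = P²·S² = 1/10 ; C = -0.316228

-0.316228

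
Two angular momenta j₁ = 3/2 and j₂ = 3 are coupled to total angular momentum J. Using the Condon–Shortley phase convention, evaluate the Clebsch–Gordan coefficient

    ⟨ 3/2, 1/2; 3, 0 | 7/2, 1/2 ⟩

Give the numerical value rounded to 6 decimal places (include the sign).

+√(2/21) ≈ +0.308607

triangle: 1!×2!×5!/9! = 240/362880
(j±m)!: 2!×1!×3!×3!×4!×3! = 10368
prefactor² = (2J+1)×Δ×N² = 384/7
  k=0: +1/(0!×1!×1!×3!×1!×2!) = 1/12
  k=1: −1/(1!×0!×0!×2!×2!×3!) = -1/24
Σ = 1/24  ⇒  CG² = 384/7×1/24² = 2/21
CG = +√(2/21) = +0.308607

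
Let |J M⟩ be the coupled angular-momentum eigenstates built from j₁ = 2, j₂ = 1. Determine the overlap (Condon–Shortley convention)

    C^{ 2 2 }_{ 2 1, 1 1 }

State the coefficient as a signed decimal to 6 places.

j₁+j₂−J=1  J+j₁−j₂=3  J−j₁+j₂=1  j₁+j₂+J+1=6
(j₁±m₁, j₂±m₂, J±M) = (3,1,2,0,4,0)
P² = 12
sum k=1..1:
  [1] −1/6 = -1/6
S = -1/6
C² = P²·S² = 1/3 ; C = -0.577350

−√(1/3) = -0.577350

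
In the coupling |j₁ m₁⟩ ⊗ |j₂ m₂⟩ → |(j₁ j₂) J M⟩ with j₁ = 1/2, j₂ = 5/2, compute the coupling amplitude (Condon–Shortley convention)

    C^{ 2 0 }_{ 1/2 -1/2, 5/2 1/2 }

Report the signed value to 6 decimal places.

triangle: 1!×0!×4!/6! = 24/720
(j±m)!: 0!×1!×3!×2!×2!×2! = 48
prefactor² = (2J+1)×Δ×N² = 8
  k=1: −1/(1!×0!×0!×2!×0!×2!) = -1/4
Σ = -1/4  ⇒  CG² = 8×(-1/4)² = 1/2
CG = −√(1/2) = -0.707107

−√(1/2) = -0.707107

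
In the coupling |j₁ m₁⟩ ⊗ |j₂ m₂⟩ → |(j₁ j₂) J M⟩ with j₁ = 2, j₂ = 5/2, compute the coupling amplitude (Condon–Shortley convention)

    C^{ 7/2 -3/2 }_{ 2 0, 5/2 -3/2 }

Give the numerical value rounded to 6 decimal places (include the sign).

+0.534522

√[8·1!3!4!/9! · 2!2!1!4!2!5!] = √(512/7)
  +(−1)^0/∏(0,1,2,1,1,3)! = 1/12  (running 1/12)
  +(−1)^1/∏(1,0,1,0,2,4)! = -1/48  (running 1/16)
⟨..|..⟩ = √(512/7)·(1/16) = +0.534522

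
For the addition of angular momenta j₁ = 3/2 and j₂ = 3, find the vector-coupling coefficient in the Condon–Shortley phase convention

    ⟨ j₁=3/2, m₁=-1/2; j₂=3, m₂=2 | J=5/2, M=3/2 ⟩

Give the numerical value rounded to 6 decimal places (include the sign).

+√(1/14) ≈ +0.267261

√[6·2!1!4!/8! · 1!2!5!1!4!1!] = √(288/7)
  +(−1)^1/∏(1,1,1,4,0,0)! = -1/24  (running -1/24)
  +(−1)^2/∏(2,0,0,3,1,1)! = 1/12  (running 1/24)
⟨..|..⟩ = √(288/7)·(1/24) = +0.267261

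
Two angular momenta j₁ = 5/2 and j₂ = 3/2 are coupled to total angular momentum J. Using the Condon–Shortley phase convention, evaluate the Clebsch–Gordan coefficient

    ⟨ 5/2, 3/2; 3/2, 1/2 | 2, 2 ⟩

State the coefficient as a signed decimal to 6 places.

triangle: 2!·3!·1!/7! = 12/5040
(j±m)!: 4!·1!·2!·1!·4!·0! = 1152
prefactor² = (2J+1)·Δ·N² = 96/7
  k=1: −1/(1!·1!·0!·1!·3!·0!) = -1/6
Σ = -1/6  ⇒  CG² = 96/7·(-1/6)² = 8/21
CG = −√(8/21) = -0.617213

−√(8/21) = -0.617213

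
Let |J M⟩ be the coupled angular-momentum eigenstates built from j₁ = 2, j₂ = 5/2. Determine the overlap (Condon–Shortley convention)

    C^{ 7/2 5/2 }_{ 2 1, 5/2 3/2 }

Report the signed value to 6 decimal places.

√[8·1!3!4!/9! · 3!1!4!1!6!1!] = √(2304/7)
  +(−1)^0/∏(0,1,1,4,2,0)! = 1/48  (running 1/48)
  +(−1)^1/∏(1,0,0,3,3,1)! = -1/36  (running -1/144)
⟨..|..⟩ = √(2304/7)·(-1/144) = -0.125988

-0.125988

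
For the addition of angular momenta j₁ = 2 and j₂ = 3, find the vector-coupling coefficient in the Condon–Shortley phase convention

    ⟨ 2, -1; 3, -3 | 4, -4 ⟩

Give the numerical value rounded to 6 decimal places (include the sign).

+√(3/5) ≈ +0.774597

√[9·1!3!5!/10! · 1!3!0!6!0!8!] = √(311040)
  +(−1)^0/∏(0,1,3,0,0,5)! = 1/720  (running 1/720)
⟨..|..⟩ = √(311040)·(1/720) = +0.774597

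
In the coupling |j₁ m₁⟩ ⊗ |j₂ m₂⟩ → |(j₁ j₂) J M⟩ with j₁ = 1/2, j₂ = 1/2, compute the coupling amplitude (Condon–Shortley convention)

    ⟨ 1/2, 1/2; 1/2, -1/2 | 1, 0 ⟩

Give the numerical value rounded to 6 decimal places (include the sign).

triangle: 0!·1!·1!/3! = 1/6
(j±m)!: 1!·0!·0!·1!·1!·1! = 1
prefactor² = (2J+1)·Δ·N² = 1/2
  k=0: +1/(0!·0!·0!·0!·1!·1!) = 1
Σ = 1  ⇒  CG² = 1/2·1² = 1/2
CG = +√(1/2) = +0.707107

+√(1/2) = +0.707107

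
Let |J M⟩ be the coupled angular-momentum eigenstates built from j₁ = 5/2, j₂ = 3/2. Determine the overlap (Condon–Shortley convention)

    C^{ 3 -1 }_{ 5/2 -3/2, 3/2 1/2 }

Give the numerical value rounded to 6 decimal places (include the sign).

√[7·1!4!2!/8! · 1!4!2!1!2!4!] = √(96/5)
  +(−1)^0/∏(0,1,4,2,0,0)! = 1/48  (running 1/48)
  +(−1)^1/∏(1,0,3,1,1,1)! = -1/6  (running -7/48)
⟨..|..⟩ = √(96/5)·(-7/48) = -0.639010

−√(49/120) ≈ -0.639010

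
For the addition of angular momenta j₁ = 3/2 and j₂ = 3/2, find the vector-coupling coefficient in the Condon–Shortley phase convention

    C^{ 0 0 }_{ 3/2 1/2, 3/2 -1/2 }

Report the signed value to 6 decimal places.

-0.500000  (= −√(1/4))

√[1·3!0!0!/4! · 2!1!1!2!0!0!] = √(1)
  +(−1)^1/∏(1,2,0,0,0,0)! = -1/2  (running -1/2)
⟨..|..⟩ = √(1)·(-1/2) = -0.500000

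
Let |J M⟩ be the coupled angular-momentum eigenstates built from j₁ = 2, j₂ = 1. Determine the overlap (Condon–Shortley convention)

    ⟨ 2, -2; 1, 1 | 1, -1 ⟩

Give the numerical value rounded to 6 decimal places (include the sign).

+0.774597  (= +√(3/5))

√[3·2!2!0!/5! · 0!4!2!0!0!2!] = √(48/5)
  +(−1)^2/∏(2,0,2,0,0,0)! = 1/4  (running 1/4)
⟨..|..⟩ = √(48/5)·(1/4) = +0.774597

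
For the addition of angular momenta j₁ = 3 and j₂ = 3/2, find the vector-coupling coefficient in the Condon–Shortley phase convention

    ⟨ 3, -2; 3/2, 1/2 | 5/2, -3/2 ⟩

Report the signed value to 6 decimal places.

√[6·2!4!1!/8! · 1!5!2!1!1!4!] = √(288/7)
  +(−1)^1/∏(1,1,4,1,0,0)! = -1/24  (running -1/24)
  +(−1)^2/∏(2,0,3,0,1,1)! = 1/12  (running 1/24)
⟨..|..⟩ = √(288/7)·(1/24) = +0.267261

+√(1/14) ≈ +0.267261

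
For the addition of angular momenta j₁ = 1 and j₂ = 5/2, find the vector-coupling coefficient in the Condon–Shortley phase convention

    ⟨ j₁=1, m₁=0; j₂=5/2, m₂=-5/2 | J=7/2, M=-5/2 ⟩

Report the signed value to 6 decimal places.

+0.534522  (= +√(2/7))

triangle: 0!·2!·5!/8! = 240/40320
(j±m)!: 1!·1!·0!·5!·1!·6! = 86400
prefactor² = (2J+1)·Δ·N² = 28800/7
  k=0: +1/(0!·0!·1!·0!·1!·5!) = 1/120
Σ = 1/120  ⇒  CG² = 28800/7·1/120² = 2/7
CG = +√(2/7) = +0.534522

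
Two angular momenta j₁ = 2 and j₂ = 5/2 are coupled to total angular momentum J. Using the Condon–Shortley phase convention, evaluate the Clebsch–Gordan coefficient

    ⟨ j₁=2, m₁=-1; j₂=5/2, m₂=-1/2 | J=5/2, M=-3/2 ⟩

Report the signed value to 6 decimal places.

-0.414039  (= −√(6/35))

triangle: 2!*2!*3!/8! = 24/40320
(j±m)!: 1!*3!*2!*3!*1!*4! = 1728
prefactor² = (2J+1)*Δ*N² = 216/35
  k=1: −1/(1!*1!*2!*1!*0!*2!) = -1/4
  k=2: +1/(2!*0!*1!*0!*1!*3!) = 1/12
Σ = -1/6  ⇒  CG² = 216/35*(-1/6)² = 6/35
CG = −√(6/35) = -0.414039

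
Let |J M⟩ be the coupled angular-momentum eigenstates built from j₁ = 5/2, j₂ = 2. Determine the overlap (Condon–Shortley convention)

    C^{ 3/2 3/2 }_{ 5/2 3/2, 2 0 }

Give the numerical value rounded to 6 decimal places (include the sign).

-0.585540  (= −√(12/35))

triangle: 3!×2!×1!/7! = 12/5040
(j±m)!: 4!×1!×2!×2!×3!×0! = 576
prefactor² = (2J+1)×Δ×N² = 192/35
  k=1: −1/(1!×2!×0!×1!×2!×0!) = -1/4
Σ = -1/4  ⇒  CG² = 192/35×(-1/4)² = 12/35
CG = −√(12/35) = -0.585540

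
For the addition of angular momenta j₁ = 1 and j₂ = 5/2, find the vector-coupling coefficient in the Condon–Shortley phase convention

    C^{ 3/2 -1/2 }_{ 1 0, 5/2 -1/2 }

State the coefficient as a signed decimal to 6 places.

triangle: 2!·0!·3!/6! = 12/720
(j±m)!: 1!·1!·2!·3!·1!·2! = 24
prefactor² = (2J+1)·Δ·N² = 8/5
  k=1: −1/(1!·1!·0!·1!·0!·2!) = -1/2
Σ = -1/2  ⇒  CG² = 8/5·(-1/2)² = 2/5
CG = −√(2/5) = -0.632456

-0.632456  (= −√(2/5))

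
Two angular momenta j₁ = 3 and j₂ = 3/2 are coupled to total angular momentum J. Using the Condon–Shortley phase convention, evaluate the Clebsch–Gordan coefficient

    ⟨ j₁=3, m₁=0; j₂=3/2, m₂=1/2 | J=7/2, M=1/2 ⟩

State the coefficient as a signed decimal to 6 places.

-0.308607

√[8·1!5!2!/9! · 3!3!2!1!4!3!] = √(384/7)
  +(−1)^0/∏(0,1,3,2,2,0)! = 1/24  (running 1/24)
  +(−1)^1/∏(1,0,2,1,3,1)! = -1/12  (running -1/24)
⟨..|..⟩ = √(384/7)·(-1/24) = -0.308607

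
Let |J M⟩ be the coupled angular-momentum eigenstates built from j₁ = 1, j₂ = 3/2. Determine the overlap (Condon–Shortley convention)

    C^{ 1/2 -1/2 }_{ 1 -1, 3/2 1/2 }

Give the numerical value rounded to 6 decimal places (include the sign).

+0.408248  (= +√(1/6))

j₁+j₂−J=2  J+j₁−j₂=0  J−j₁+j₂=1  j₁+j₂+J+1=4
(j₁±m₁, j₂±m₂, J±M) = (0,2,2,1,0,1)
P² = 2/3
sum k=2..2:
  [2] +1/2 = 1/2
S = 1/2
C² = P²·S² = 1/6 ; C = +0.408248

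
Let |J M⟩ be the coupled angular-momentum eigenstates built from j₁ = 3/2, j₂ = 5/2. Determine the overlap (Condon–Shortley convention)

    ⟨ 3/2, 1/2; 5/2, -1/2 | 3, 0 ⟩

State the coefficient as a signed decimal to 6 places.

+0.447214

j₁+j₂−J=1  J+j₁−j₂=2  J−j₁+j₂=4  j₁+j₂+J+1=8
(j₁±m₁, j₂±m₂, J±M) = (2,1,2,3,3,3)
P² = 36/5
sum k=0..1:
  [0] +1/4 = 1/4
  [1] −1/12 = -1/12
S = 1/6
C² = P²·S² = 1/5 ; C = +0.447214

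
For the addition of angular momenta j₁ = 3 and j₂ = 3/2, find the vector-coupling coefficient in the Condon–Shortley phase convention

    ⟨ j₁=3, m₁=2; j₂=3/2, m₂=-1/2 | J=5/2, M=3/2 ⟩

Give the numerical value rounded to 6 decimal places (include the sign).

+0.267261  (= +√(1/14))

j₁+j₂−J=2  J+j₁−j₂=4  J−j₁+j₂=1  j₁+j₂+J+1=8
(j₁±m₁, j₂±m₂, J±M) = (5,1,1,2,4,1)
P² = 288/7
sum k=0..1:
  [0] +1/12 = 1/12
  [1] −1/24 = -1/24
S = 1/24
C² = P²·S² = 1/14 ; C = +0.267261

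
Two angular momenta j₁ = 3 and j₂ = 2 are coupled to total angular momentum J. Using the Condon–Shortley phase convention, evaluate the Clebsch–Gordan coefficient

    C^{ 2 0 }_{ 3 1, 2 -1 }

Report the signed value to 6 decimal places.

j₁+j₂−J=3  J+j₁−j₂=3  J−j₁+j₂=1  j₁+j₂+J+1=8
(j₁±m₁, j₂±m₂, J±M) = (4,2,1,3,2,2)
P² = 36/7
sum k=0..1:
  [0] +1/12 = 1/12
  [1] −1/4 = -1/4
S = -1/6
C² = P²·S² = 1/7 ; C = -0.377964

-0.377964  (= −√(1/7))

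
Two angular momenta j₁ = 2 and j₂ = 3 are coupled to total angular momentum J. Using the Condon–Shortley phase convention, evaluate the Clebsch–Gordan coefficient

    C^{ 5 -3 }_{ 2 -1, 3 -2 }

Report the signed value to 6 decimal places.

triangle: 0!·4!·6!/11! = 17280/39916800
(j±m)!: 1!·3!·1!·5!·2!·8! = 58060800
prefactor² = (2J+1)·Δ·N² = 276480
  k=0: +1/(0!·0!·3!·1!·1!·5!) = 1/720
Σ = 1/720  ⇒  CG² = 276480·1/720² = 8/15
CG = +√(8/15) = +0.730297

+0.730297  (= +√(8/15))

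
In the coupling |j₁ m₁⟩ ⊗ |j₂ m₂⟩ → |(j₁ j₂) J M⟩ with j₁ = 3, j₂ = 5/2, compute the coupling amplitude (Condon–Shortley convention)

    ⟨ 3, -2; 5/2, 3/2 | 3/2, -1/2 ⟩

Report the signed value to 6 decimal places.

−√(1/21) = -0.218218

triangle: 4!·2!·1!/8! = 48/40320
(j±m)!: 1!·5!·4!·1!·1!·2! = 5760
prefactor² = (2J+1)·Δ·N² = 192/7
  k=3: −1/(3!·1!·2!·1!·0!·0!) = -1/12
  k=4: +1/(4!·0!·1!·0!·1!·1!) = 1/24
Σ = -1/24  ⇒  CG² = 192/7·(-1/24)² = 1/21
CG = −√(1/21) = -0.218218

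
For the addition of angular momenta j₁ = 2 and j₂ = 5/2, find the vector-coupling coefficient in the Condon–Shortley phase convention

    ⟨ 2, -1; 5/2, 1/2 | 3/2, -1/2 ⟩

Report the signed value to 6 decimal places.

j₁+j₂−J=3  J+j₁−j₂=1  J−j₁+j₂=2  j₁+j₂+J+1=7
(j₁±m₁, j₂±m₂, J±M) = (1,3,3,2,1,2)
P² = 48/35
sum k=2..3:
  [2] +1/2 = 1/2
  [3] −1/12 = -1/12
S = 5/12
C² = P²·S² = 5/21 ; C = +0.487950

+0.487950  (= +√(5/21))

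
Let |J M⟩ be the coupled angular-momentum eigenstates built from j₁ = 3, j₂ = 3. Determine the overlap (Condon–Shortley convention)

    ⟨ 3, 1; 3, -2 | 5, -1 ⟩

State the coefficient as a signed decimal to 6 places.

triangle: 1!*5!*5!/12! = 14400/479001600
(j±m)!: 4!*2!*1!*5!*4!*6! = 99532800
prefactor² = (2J+1)*Δ*N² = 230400/7
  k=0: +1/(0!*1!*2!*1!*3!*4!) = 1/288
  k=1: −1/(1!*0!*1!*0!*4!*5!) = -1/2880
Σ = 1/320  ⇒  CG² = 230400/7*1/320² = 9/28
CG = +√(9/28) = +0.566947

+0.566947  (= +√(9/28))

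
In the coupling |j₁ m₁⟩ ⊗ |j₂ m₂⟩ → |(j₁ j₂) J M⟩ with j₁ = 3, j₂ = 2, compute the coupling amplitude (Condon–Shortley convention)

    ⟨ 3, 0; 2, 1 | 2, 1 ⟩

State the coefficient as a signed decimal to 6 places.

+0.534522  (= +√(2/7))

triangle: 3!×3!×1!/8! = 36/40320
(j±m)!: 3!×3!×3!×1!×3!×1! = 1296
prefactor² = (2J+1)×Δ×N² = 81/14
  k=2: +1/(2!×1!×1!×1!×2!×0!) = 1/4
  k=3: −1/(3!×0!×0!×0!×3!×1!) = -1/36
Σ = 2/9  ⇒  CG² = 81/14×2/9² = 2/7
CG = +√(2/7) = +0.534522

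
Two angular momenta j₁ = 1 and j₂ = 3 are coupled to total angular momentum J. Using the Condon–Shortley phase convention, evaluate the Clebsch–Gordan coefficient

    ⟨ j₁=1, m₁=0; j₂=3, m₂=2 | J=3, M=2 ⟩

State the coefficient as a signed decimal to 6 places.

√[7·1!1!5!/8! · 1!1!5!1!5!1!] = √(300)
  +(−1)^0/∏(0,1,1,5,0,0)! = 1/120  (running 1/120)
  +(−1)^1/∏(1,0,0,4,1,1)! = -1/24  (running -1/30)
⟨..|..⟩ = √(300)·(-1/30) = -0.577350

-0.577350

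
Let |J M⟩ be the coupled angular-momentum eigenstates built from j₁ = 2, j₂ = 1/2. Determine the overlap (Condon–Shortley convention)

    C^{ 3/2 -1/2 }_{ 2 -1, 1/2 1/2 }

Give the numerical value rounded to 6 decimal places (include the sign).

-0.774597

j₁+j₂−J=1  J+j₁−j₂=3  J−j₁+j₂=0  j₁+j₂+J+1=5
(j₁±m₁, j₂±m₂, J±M) = (1,3,1,0,1,2)
P² = 12/5
sum k=1..1:
  [1] −1/2 = -1/2
S = -1/2
C² = P²·S² = 3/5 ; C = -0.774597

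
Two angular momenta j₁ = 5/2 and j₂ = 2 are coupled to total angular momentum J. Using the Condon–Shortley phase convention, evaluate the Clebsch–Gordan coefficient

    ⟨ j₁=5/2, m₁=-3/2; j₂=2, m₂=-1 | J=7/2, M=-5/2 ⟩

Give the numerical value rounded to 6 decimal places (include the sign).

−√(1/63) = -0.125988

√[8·1!4!3!/9! · 1!4!1!3!1!6!] = √(2304/7)
  +(−1)^0/∏(0,1,4,1,0,2)! = 1/48  (running 1/48)
  +(−1)^1/∏(1,0,3,0,1,3)! = -1/36  (running -1/144)
⟨..|..⟩ = √(2304/7)·(-1/144) = -0.125988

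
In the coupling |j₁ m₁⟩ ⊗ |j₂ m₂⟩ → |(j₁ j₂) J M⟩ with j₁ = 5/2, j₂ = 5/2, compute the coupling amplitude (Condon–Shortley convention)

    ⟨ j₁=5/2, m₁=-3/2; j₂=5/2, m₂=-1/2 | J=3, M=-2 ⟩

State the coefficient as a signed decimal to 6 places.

j₁+j₂−J=2  J+j₁−j₂=3  J−j₁+j₂=3  j₁+j₂+J+1=9
(j₁±m₁, j₂±m₂, J±M) = (1,4,2,3,1,5)
P² = 48
sum k=1..2:
  [1] −1/12 = -1/12
  [2] +1/24 = 1/24
S = -1/24
C² = P²·S² = 1/12 ; C = -0.288675

−√(1/12) = -0.288675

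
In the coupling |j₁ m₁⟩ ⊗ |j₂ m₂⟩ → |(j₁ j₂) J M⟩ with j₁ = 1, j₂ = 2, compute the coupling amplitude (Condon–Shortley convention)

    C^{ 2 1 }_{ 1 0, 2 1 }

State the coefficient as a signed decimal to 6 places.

-0.408248

j₁+j₂−J=1  J+j₁−j₂=1  J−j₁+j₂=3  j₁+j₂+J+1=6
(j₁±m₁, j₂±m₂, J±M) = (1,1,3,1,3,1)
P² = 3/2
sum k=0..1:
  [0] +1/6 = 1/6
  [1] −1/2 = -1/2
S = -1/3
C² = P²·S² = 1/6 ; C = -0.408248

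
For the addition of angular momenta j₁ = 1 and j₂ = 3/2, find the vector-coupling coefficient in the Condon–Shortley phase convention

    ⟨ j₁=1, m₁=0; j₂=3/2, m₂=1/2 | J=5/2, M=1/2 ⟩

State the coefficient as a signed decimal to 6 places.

+0.774597

√[6·0!2!3!/6! · 1!1!2!1!3!2!] = √(12/5)
  +(−1)^0/∏(0,0,1,2,1,1)! = 1/2  (running 1/2)
⟨..|..⟩ = √(12/5)·(1/2) = +0.774597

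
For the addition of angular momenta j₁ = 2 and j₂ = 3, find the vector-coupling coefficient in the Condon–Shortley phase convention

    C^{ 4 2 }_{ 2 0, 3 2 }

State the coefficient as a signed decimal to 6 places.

-0.585540

j₁+j₂−J=1  J+j₁−j₂=3  J−j₁+j₂=5  j₁+j₂+J+1=10
(j₁±m₁, j₂±m₂, J±M) = (2,2,5,1,6,2)
P² = 8640/7
sum k=0..1:
  [0] +1/240 = 1/240
  [1] −1/48 = -1/48
S = -1/60
C² = P²·S² = 12/35 ; C = -0.585540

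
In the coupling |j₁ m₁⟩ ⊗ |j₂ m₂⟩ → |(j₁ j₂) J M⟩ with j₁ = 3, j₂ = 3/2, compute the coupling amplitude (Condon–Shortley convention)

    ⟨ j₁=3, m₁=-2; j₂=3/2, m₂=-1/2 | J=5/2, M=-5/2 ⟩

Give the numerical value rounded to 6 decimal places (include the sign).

−√(5/14) = -0.597614

√[6·2!4!1!/8! · 1!5!1!2!0!5!] = √(1440/7)
  +(−1)^1/∏(1,1,4,0,0,1)! = -1/24  (running -1/24)
⟨..|..⟩ = √(1440/7)·(-1/24) = -0.597614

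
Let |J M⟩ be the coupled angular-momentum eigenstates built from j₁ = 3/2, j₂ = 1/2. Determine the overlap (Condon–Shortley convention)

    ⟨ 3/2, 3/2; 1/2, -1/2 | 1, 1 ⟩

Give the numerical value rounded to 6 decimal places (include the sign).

j₁+j₂−J=1  J+j₁−j₂=2  J−j₁+j₂=0  j₁+j₂+J+1=4
(j₁±m₁, j₂±m₂, J±M) = (3,0,0,1,2,0)
P² = 3
sum k=0..0:
  [0] +1/2 = 1/2
S = 1/2
C² = P²·S² = 3/4 ; C = +0.866025

+√(3/4) = +0.866025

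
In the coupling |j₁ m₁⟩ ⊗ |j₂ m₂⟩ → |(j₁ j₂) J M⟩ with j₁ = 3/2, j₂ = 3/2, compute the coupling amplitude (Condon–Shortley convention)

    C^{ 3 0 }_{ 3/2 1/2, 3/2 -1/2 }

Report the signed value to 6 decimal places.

j₁+j₂−J=0  J+j₁−j₂=3  J−j₁+j₂=3  j₁+j₂+J+1=7
(j₁±m₁, j₂±m₂, J±M) = (2,1,1,2,3,3)
P² = 36/5
sum k=0..0:
  [0] +1/4 = 1/4
S = 1/4
C² = P²·S² = 9/20 ; C = +0.670820

+0.670820  (= +√(9/20))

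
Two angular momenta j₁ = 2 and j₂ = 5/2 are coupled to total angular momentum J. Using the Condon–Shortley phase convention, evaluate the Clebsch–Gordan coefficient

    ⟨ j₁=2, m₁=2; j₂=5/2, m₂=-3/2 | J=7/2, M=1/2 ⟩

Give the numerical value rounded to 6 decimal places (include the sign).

+0.450749  (= +√(64/315))

√[8·1!3!4!/9! · 4!0!1!4!4!3!] = √(9216/35)
  +(−1)^0/∏(0,1,0,1,3,3)! = 1/36  (running 1/36)
⟨..|..⟩ = √(9216/35)·(1/36) = +0.450749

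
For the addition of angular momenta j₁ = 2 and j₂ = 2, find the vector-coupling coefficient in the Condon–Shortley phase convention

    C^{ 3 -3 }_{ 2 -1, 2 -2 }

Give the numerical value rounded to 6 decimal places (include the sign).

j₁+j₂−J=1  J+j₁−j₂=3  J−j₁+j₂=3  j₁+j₂+J+1=8
(j₁±m₁, j₂±m₂, J±M) = (1,3,0,4,0,6)
P² = 648
sum k=0..0:
  [0] +1/36 = 1/36
S = 1/36
C² = P²·S² = 1/2 ; C = +0.707107

+0.707107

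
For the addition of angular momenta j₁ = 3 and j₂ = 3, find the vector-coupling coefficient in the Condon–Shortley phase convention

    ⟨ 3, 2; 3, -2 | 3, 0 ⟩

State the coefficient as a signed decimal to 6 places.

+0.408248  (= +√(1/6))

triangle: 3!·3!·3!/10! = 216/3628800
(j±m)!: 5!·1!·1!·5!·3!·3! = 518400
prefactor² = (2J+1)·Δ·N² = 216
  k=0: +1/(0!·3!·1!·1!·2!·2!) = 1/24
  k=1: −1/(1!·2!·0!·0!·3!·3!) = -1/72
Σ = 1/36  ⇒  CG² = 216·1/36² = 1/6
CG = +√(1/6) = +0.408248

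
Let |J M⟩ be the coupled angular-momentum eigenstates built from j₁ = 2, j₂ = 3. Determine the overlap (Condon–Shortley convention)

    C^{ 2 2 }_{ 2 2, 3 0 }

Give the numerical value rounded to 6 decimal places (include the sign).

triangle: 3!*1!*3!/8! = 36/40320
(j±m)!: 4!*0!*3!*3!*4!*0! = 20736
prefactor² = (2J+1)*Δ*N² = 648/7
  k=0: +1/(0!*3!*0!*3!*1!*0!) = 1/36
Σ = 1/36  ⇒  CG² = 648/7*1/36² = 1/14
CG = +√(1/14) = +0.267261

+0.267261  (= +√(1/14))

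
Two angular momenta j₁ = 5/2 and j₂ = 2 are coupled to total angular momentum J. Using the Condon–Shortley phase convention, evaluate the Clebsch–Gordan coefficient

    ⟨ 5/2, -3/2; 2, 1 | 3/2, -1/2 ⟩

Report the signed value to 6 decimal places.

j₁+j₂−J=3  J+j₁−j₂=2  J−j₁+j₂=1  j₁+j₂+J+1=7
(j₁±m₁, j₂±m₂, J±M) = (1,4,3,1,1,2)
P² = 96/35
sum k=2..3:
  [2] +1/4 = 1/4
  [3] −1/6 = -1/6
S = 1/12
C² = P²·S² = 2/105 ; C = +0.138013

+0.138013  (= +√(2/105))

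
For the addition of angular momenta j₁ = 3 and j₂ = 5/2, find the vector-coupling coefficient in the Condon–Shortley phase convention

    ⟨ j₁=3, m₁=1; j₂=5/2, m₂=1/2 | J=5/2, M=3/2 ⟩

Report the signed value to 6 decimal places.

√[6·3!3!2!/9! · 4!2!3!2!4!1!] = √(576/35)
  +(−1)^1/∏(1,2,1,2,2,0)! = -1/8  (running -1/8)
  +(−1)^2/∏(2,1,0,1,3,1)! = 1/12  (running -1/24)
⟨..|..⟩ = √(576/35)·(-1/24) = -0.169031

-0.169031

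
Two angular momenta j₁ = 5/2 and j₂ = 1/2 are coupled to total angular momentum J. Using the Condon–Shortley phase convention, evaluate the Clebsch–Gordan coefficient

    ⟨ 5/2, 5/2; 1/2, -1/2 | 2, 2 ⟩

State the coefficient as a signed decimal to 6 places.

√[5·1!4!0!/6! · 5!0!0!1!4!0!] = √(480)
  +(−1)^0/∏(0,1,0,0,4,0)! = 1/24  (running 1/24)
⟨..|..⟩ = √(480)·(1/24) = +0.912871

+0.912871  (= +√(5/6))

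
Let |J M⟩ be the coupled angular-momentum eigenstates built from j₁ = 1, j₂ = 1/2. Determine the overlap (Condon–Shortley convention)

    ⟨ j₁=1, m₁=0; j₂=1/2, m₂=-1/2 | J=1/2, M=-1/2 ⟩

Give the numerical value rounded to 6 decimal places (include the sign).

√[2·1!1!0!/3! · 1!1!0!1!0!1!] = √(1/3)
  +(−1)^0/∏(0,1,1,0,0,0)! = 1  (running 1)
⟨..|..⟩ = √(1/3)·(1) = +0.577350

+√(1/3) ≈ +0.577350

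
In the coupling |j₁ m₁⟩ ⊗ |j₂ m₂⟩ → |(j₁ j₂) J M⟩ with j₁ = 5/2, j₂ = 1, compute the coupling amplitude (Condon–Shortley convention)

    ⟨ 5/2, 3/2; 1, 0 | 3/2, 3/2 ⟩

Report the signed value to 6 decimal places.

j₁+j₂−J=2  J+j₁−j₂=3  J−j₁+j₂=0  j₁+j₂+J+1=6
(j₁±m₁, j₂±m₂, J±M) = (4,1,1,1,3,0)
P² = 48/5
sum k=1..1:
  [1] −1/6 = -1/6
S = -1/6
C² = P²·S² = 4/15 ; C = -0.516398

-0.516398  (= −√(4/15))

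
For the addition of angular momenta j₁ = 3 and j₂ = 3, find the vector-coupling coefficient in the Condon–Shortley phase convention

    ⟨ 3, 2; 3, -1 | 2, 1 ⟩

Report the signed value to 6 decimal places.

-0.422577  (= −√(5/28))

triangle: 4!·2!·2!/9! = 96/362880
(j±m)!: 5!·1!·2!·4!·3!·1! = 34560
prefactor² = (2J+1)·Δ·N² = 320/7
  k=0: +1/(0!·4!·1!·2!·1!·0!) = 1/48
  k=1: −1/(1!·3!·0!·1!·2!·1!) = -1/12
Σ = -1/16  ⇒  CG² = 320/7·(-1/16)² = 5/28
CG = −√(5/28) = -0.422577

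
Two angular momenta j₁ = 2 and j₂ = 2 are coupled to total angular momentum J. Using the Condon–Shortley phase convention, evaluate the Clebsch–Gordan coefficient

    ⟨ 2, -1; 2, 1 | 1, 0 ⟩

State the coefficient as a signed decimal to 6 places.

+√(1/10) ≈ +0.316228

j₁+j₂−J=3  J+j₁−j₂=1  J−j₁+j₂=1  j₁+j₂+J+1=6
(j₁±m₁, j₂±m₂, J±M) = (1,3,3,1,1,1)
P² = 9/10
sum k=2..3:
  [2] +1/2 = 1/2
  [3] −1/6 = -1/6
S = 1/3
C² = P²·S² = 1/10 ; C = +0.316228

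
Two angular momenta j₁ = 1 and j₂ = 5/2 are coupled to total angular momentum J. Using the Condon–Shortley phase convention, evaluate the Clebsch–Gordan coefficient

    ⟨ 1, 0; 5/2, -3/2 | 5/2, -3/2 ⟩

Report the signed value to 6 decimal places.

+0.507093

j₁+j₂−J=1  J+j₁−j₂=1  J−j₁+j₂=4  j₁+j₂+J+1=7
(j₁±m₁, j₂±m₂, J±M) = (1,1,1,4,1,4)
P² = 576/35
sum k=0..1:
  [0] +1/6 = 1/6
  [1] −1/24 = -1/24
S = 1/8
C² = P²·S² = 9/35 ; C = +0.507093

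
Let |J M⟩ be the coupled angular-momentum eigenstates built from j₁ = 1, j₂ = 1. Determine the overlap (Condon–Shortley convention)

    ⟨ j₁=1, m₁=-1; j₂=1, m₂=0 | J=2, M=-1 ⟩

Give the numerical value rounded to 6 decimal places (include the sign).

+√(1/2) ≈ +0.707107

j₁+j₂−J=0  J+j₁−j₂=2  J−j₁+j₂=2  j₁+j₂+J+1=5
(j₁±m₁, j₂±m₂, J±M) = (0,2,1,1,1,3)
P² = 2
sum k=0..0:
  [0] +1/2 = 1/2
S = 1/2
C² = P²·S² = 1/2 ; C = +0.707107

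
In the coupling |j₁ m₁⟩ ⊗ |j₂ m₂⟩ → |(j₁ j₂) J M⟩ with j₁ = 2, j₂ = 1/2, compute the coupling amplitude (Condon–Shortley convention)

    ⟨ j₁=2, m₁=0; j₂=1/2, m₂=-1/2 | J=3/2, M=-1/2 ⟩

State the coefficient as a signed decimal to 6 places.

j₁+j₂−J=1  J+j₁−j₂=3  J−j₁+j₂=0  j₁+j₂+J+1=5
(j₁±m₁, j₂±m₂, J±M) = (2,2,0,1,1,2)
P² = 8/5
sum k=0..0:
  [0] +1/2 = 1/2
S = 1/2
C² = P²·S² = 2/5 ; C = +0.632456

+0.632456  (= +√(2/5))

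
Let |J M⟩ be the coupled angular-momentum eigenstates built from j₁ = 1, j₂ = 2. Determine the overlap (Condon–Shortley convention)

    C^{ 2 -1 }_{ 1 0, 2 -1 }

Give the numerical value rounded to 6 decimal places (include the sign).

+0.408248

j₁+j₂−J=1  J+j₁−j₂=1  J−j₁+j₂=3  j₁+j₂+J+1=6
(j₁±m₁, j₂±m₂, J±M) = (1,1,1,3,1,3)
P² = 3/2
sum k=0..1:
  [0] +1/2 = 1/2
  [1] −1/6 = -1/6
S = 1/3
C² = P²·S² = 1/6 ; C = +0.408248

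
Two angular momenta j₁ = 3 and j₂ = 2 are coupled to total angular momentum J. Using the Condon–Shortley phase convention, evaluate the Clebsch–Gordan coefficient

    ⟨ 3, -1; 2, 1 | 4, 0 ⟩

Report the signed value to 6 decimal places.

-0.597614

triangle: 1!*5!*3!/10! = 720/3628800
(j±m)!: 2!*4!*3!*1!*4!*4! = 165888
prefactor² = (2J+1)*Δ*N² = 10368/35
  k=0: +1/(0!*1!*4!*3!*1!*0!) = 1/144
  k=1: −1/(1!*0!*3!*2!*2!*1!) = -1/24
Σ = -5/144  ⇒  CG² = 10368/35*(-5/144)² = 5/14
CG = −√(5/14) = -0.597614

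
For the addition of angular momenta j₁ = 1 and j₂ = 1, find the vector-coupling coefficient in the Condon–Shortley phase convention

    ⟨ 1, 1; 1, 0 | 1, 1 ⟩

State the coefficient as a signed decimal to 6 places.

+0.707107

triangle: 1!*1!*1!/4! = 1/24
(j±m)!: 2!*0!*1!*1!*2!*0! = 4
prefactor² = (2J+1)*Δ*N² = 1/2
  k=0: +1/(0!*1!*0!*1!*1!*0!) = 1
Σ = 1  ⇒  CG² = 1/2*1² = 1/2
CG = +√(1/2) = +0.707107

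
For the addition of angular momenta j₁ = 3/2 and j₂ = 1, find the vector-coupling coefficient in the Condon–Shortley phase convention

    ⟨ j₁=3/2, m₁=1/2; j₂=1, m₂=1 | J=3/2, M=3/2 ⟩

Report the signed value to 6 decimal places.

−√(2/5) ≈ -0.632456

j₁+j₂−J=1  J+j₁−j₂=2  J−j₁+j₂=1  j₁+j₂+J+1=5
(j₁±m₁, j₂±m₂, J±M) = (2,1,2,0,3,0)
P² = 8/5
sum k=1..1:
  [1] −1/2 = -1/2
S = -1/2
C² = P²·S² = 2/5 ; C = -0.632456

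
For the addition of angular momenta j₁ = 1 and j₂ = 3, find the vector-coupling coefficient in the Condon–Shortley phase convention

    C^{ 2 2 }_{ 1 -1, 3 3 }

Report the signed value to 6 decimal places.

+√(5/7) = +0.845154

√[5·2!0!4!/7! · 0!2!6!0!4!0!] = √(11520/7)
  +(−1)^2/∏(2,0,0,4,0,0)! = 1/48  (running 1/48)
⟨..|..⟩ = √(11520/7)·(1/48) = +0.845154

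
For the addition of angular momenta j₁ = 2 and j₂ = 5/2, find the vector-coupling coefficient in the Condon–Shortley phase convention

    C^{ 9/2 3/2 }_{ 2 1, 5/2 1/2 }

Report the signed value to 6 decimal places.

j₁+j₂−J=0  J+j₁−j₂=4  J−j₁+j₂=5  j₁+j₂+J+1=10
(j₁±m₁, j₂±m₂, J±M) = (3,1,3,2,6,3)
P² = 17280/7
sum k=0..0:
  [0] +1/72 = 1/72
S = 1/72
C² = P²·S² = 10/21 ; C = +0.690066

+0.690066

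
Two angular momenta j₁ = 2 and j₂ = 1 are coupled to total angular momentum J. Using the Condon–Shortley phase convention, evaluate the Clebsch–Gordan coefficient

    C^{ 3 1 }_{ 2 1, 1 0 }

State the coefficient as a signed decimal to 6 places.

j₁+j₂−J=0  J+j₁−j₂=4  J−j₁+j₂=2  j₁+j₂+J+1=7
(j₁±m₁, j₂±m₂, J±M) = (3,1,1,1,4,2)
P² = 96/5
sum k=0..0:
  [0] +1/6 = 1/6
S = 1/6
C² = P²·S² = 8/15 ; C = +0.730297

+0.730297  (= +√(8/15))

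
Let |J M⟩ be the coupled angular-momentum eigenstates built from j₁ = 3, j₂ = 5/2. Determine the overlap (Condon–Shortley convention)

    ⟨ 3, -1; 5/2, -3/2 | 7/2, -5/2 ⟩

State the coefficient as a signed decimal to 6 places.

−√(10/63) = -0.398410

triangle: 2!×4!×3!/10! = 288/3628800
(j±m)!: 2!×4!×1!×4!×1!×6! = 829440
prefactor² = (2J+1)×Δ×N² = 18432/35
  k=0: +1/(0!×2!×4!×1!×0!×2!) = 1/96
  k=1: −1/(1!×1!×3!×0!×1!×3!) = -1/36
Σ = -5/288  ⇒  CG² = 18432/35×(-5/288)² = 10/63
CG = −√(10/63) = -0.398410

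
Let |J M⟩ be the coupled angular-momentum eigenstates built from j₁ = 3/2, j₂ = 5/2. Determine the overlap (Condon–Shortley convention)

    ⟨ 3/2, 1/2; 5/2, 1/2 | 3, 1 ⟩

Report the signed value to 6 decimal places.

√[7·1!2!4!/8! · 2!1!3!2!4!2!] = √(48/5)
  +(−1)^0/∏(0,1,1,3,1,1)! = 1/6  (running 1/6)
  +(−1)^1/∏(1,0,0,2,2,2)! = -1/8  (running 1/24)
⟨..|..⟩ = √(48/5)·(1/24) = +0.129099

+√(1/60) ≈ +0.129099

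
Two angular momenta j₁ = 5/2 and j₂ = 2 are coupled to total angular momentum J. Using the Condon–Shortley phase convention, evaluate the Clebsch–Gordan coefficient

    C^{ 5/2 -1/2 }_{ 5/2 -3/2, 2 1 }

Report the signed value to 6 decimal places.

j₁+j₂−J=2  J+j₁−j₂=3  J−j₁+j₂=2  j₁+j₂+J+1=8
(j₁±m₁, j₂±m₂, J±M) = (1,4,3,1,2,3)
P² = 216/35
sum k=1..2:
  [1] −1/12 = -1/12
  [2] +1/4 = 1/4
S = 1/6
C² = P²·S² = 6/35 ; C = +0.414039

+√(6/35) = +0.414039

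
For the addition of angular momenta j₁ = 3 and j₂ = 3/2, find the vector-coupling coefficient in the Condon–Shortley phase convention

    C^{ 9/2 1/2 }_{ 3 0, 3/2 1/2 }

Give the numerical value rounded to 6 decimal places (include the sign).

+0.690066  (= +√(10/21))

j₁+j₂−J=0  J+j₁−j₂=6  J−j₁+j₂=3  j₁+j₂+J+1=10
(j₁±m₁, j₂±m₂, J±M) = (3,3,2,1,5,4)
P² = 17280/7
sum k=0..0:
  [0] +1/72 = 1/72
S = 1/72
C² = P²·S² = 10/21 ; C = +0.690066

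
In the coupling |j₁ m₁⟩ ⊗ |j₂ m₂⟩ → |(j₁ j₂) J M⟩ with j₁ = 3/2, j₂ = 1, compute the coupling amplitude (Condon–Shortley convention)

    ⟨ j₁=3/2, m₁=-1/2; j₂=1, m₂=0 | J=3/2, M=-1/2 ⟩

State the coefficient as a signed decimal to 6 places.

−√(1/15) ≈ -0.258199

√[4·1!2!1!/5! · 1!2!1!1!1!2!] = √(4/15)
  +(−1)^0/∏(0,1,2,1,0,0)! = 1/2  (running 1/2)
  +(−1)^1/∏(1,0,1,0,1,1)! = -1  (running -1/2)
⟨..|..⟩ = √(4/15)·(-1/2) = -0.258199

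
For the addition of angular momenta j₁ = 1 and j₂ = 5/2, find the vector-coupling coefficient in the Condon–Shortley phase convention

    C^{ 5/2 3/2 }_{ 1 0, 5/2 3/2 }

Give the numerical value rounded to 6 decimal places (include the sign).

-0.507093

j₁+j₂−J=1  J+j₁−j₂=1  J−j₁+j₂=4  j₁+j₂+J+1=7
(j₁±m₁, j₂±m₂, J±M) = (1,1,4,1,4,1)
P² = 576/35
sum k=0..1:
  [0] +1/24 = 1/24
  [1] −1/6 = -1/6
S = -1/8
C² = P²·S² = 9/35 ; C = -0.507093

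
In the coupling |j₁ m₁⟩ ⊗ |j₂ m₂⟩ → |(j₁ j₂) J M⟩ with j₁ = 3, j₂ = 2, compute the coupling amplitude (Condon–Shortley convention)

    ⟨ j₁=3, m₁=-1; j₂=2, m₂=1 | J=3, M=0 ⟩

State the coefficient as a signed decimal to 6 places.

j₁+j₂−J=2  J+j₁−j₂=4  J−j₁+j₂=2  j₁+j₂+J+1=9
(j₁±m₁, j₂±m₂, J±M) = (2,4,3,1,3,3)
P² = 96/5
sum k=1..2:
  [1] −1/12 = -1/12
  [2] +1/8 = 1/8
S = 1/24
C² = P²·S² = 1/30 ; C = +0.182574

+√(1/30) = +0.182574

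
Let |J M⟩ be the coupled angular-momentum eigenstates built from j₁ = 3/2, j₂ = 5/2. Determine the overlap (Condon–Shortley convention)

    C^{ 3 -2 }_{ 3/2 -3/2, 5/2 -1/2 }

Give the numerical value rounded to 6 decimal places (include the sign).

-0.707107  (= −√(1/2))

j₁+j₂−J=1  J+j₁−j₂=2  J−j₁+j₂=4  j₁+j₂+J+1=8
(j₁±m₁, j₂±m₂, J±M) = (0,3,2,3,1,5)
P² = 72
sum k=1..1:
  [1] −1/12 = -1/12
S = -1/12
C² = P²·S² = 1/2 ; C = -0.707107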